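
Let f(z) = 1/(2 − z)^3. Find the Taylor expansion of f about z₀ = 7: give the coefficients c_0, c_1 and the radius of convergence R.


Let w = z − z₀, so z = z₀ + w.
Then 2 − z = 2 − (z₀ + w) = (2 − z₀) − w = -5 − w.
f(z) = 1/(-5 − w)^3 = (1/(-5)^3) · (1 − w/(-5))^{−3}.
By the binomial series (1−u)^{−3} = Σ_{n≥0} C(n+2, 2) u^n for |u|<1, with u = w/(-5):
  c_n = C(n+2, 2) / (-5)^(n+3).
  c_0 = 1/(-5)^3 = -1/125.
  c_1 = 3/(-5)^4 = 3/625.
The series is valid for |w/d| < 1, i.e. |z − z₀| < |d|.
Radius of convergence: R = |2 − z₀| = |-5| = 5 (distance from z₀ to the singularity z = 2).

c_0 = -1/125, c_1 = 3/625; R = 5.


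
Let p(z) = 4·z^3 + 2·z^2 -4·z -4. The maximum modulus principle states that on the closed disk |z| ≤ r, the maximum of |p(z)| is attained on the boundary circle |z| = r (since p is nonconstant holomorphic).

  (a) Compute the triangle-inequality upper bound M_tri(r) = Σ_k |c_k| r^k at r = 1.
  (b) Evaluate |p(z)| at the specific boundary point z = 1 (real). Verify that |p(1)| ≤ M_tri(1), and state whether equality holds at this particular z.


Coefficients: c_0 = -4, c_1 = -4, c_2 = 2, c_3 = 4. Radius r = 1.
Part (a). Triangle bound: M_tri(r) = Σ_k |c_k| r^k
  = |-4|·1^0 + |-4|·1^1 + |2|·1^2 + |4|·1^3
  = 4 + 4 + 2 + 4 = 14.
This bounds M(r) := max_{|z|=r} |p(z)| from above; equality holds iff all terms c_k z^k can be made to align in phase at a single z on |z|=r.
Part (b). At z = 1 (real, on the circle |z| = r):
  p(1) = (-4)·1^0 + (-4)·1^1 + (2)·1^2 + (4)·1^3 = -2.
  |p(1)| = 2.
Check: |p(1)| = 2 ≤ 14 = M_tri(1). ✓ Equality does not hold at z = 1 (the coefficients have mixed signs, so the terms do not all align in phase there).

M_tri(1) = 14; |p(1)| = 2; equality at z=1: no.


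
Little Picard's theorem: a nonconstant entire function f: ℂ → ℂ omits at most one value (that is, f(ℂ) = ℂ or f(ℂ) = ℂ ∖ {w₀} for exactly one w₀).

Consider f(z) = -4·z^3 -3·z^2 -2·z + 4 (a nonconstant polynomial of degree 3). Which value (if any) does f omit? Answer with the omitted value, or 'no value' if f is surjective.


Little Picard bounds the complement of f(ℂ) to at most one point.
For every w ∈ ℂ, the equation p(z) − w = 0 is a nonconstant polynomial in z and hence has at least one root by the fundamental theorem of algebra. So p is surjective onto ℂ, omitting no value.

Omitted value: no value.


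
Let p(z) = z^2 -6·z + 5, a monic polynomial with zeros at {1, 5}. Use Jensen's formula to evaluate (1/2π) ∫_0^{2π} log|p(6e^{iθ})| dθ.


Zeros: 1, 5; r = 6.
Inside |z| < r: 1, 5. Outside (|z| ≥ r): ∅.
p(0) = 5, so log|p(0)| = log(5) = 1.6094.
Apply Jensen: I(r) = log|p(0)| + Σ_k log(r/|z_k|), summed over zeros inside |z| < r.
  log(r/|z_k|) for z_k = 1: log(6/1) = 1.7918
  log(r/|z_k|) for z_k = 5: log(6/5) = 0.1823
Sum over inside zeros: 1.9741.
I(r) = log|p(0)| + (inside sum) = 1.6094 + 1.9741 = 3.5835.
Closed form (all zeros inside, monic): I(r) = n·log(r) = 2·log(6) = 3.5835. ✓

I(r) ≈ 3.5835.


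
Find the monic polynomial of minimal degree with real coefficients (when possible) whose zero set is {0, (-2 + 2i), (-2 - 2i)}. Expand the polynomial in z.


The polynomial is p(z) = ∏_{α ∈ S} (z − α), where S = {0, (-2 + 2i), (-2 - 2i)}.
Expanding the product yields: p(z) = z^3 + 4·z^2 + 8·z.
Note conjugate pairs combine to real quadratics: (z − (-2+2i))(z − (-2−2i)) = z² + 4z + 8.
The resulting polynomial has degree 3 and real coefficients as required.

p(z) = z^3 + 4·z^2 + 8·z.


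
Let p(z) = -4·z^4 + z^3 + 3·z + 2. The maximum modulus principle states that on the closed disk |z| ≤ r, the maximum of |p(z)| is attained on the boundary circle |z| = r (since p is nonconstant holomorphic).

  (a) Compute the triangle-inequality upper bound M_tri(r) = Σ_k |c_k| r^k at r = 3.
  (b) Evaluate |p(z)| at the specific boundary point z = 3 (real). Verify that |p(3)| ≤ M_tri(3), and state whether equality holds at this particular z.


Coefficients: c_0 = 2, c_1 = 3, c_2 = 0, c_3 = 1, c_4 = -4. Radius r = 3.
Part (a). Triangle bound: M_tri(r) = Σ_k |c_k| r^k
  = |2|·3^0 + |3|·3^1 + |0|·3^2 + |1|·3^3 + |-4|·3^4
  = 2 + 9 + 0 + 27 + 324 = 362.
This bounds M(r) := max_{|z|=r} |p(z)| from above; equality holds iff all terms c_k z^k can be made to align in phase at a single z on |z|=r.
Part (b). At z = 3 (real, on the circle |z| = r):
  p(3) = (2)·3^0 + (3)·3^1 + (0)·3^2 + (1)·3^3 + (-4)·3^4 = -286.
  |p(3)| = 286.
Check: |p(3)| = 286 ≤ 362 = M_tri(3). ✓ Equality does not hold at z = 3 (the coefficients have mixed signs, so the terms do not all align in phase there).

M_tri(3) = 362; |p(3)| = 286; equality at z=3: no.


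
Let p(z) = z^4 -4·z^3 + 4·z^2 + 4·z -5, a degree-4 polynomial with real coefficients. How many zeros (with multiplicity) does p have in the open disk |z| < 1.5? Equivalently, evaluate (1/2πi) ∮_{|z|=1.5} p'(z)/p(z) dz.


The zeros of p are: (2 + 1i), (2 - 1i), -1, 1.
Their magnitudes are: 2.236, 2.236, 1, 1.
Zeros with |z| < R = 1.5: -1, 1.
Count = 2.
By the argument principle, (1/2πi) ∮_{|z|=R} p'(z)/p(z) dz equals exactly this count.

Number of zeros inside |z| < 1.5: 2.


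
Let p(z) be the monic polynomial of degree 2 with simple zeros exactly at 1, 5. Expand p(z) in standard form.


The polynomial is p(z) = ∏_{α ∈ S} (z − α), where S = {1, 5}.
Expanding the product yields: p(z) = z^2 -6·z + 5.
The resulting polynomial has degree 2 and real coefficients as required.

p(z) = z^2 -6·z + 5.


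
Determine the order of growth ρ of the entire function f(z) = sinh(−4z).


sinh(w) is a linear combination of e^{iw} and e^{−iw} (or e^w, e^{−w} in the hyperbolic case), so |sinh(w)| ≤ e^{|w|}. With w = −4z, |w| ≤ 4|z| + 0 = 4r + 0 on |z| = r, giving M(r) ≤ e^{4r + 0}, so ρ ≤ 1. On a suitable ray (z = it for sin/cos; z = t for sinh/cosh, t real → ∞), |sinh(−4z)| grows like e^{4|t|}/2, so ρ ≥ 1. Hence ρ = 1.
Therefore ρ = 1.

Order ρ = 1.


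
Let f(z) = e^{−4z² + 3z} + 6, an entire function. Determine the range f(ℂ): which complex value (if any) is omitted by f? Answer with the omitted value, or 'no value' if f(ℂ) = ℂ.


Little Picard bounds the complement of f(ℂ) to at most one point.
The exponent g(z) = −4z² + 3z is a nonconstant polynomial, hence surjective onto ℂ. So e^{g(z)} takes every value in {e^w : w ∈ ℂ} = ℂ ∖ {0}. Adding 6 shifts the range to ℂ ∖ {6}. f omits exactly 6.

Omitted value: 6.


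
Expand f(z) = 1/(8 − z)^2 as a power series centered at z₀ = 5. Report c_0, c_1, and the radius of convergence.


Let w = z − z₀, so z = z₀ + w.
Then 8 − z = 8 − (z₀ + w) = (8 − z₀) − w = 3 − w.
f(z) = 1/(3 − w)^2 = (1/(3)^2) · (1 − w/(3))^{−2}.
By the binomial series (1−u)^{−2} = Σ_{n≥0} C(n+1, 1) u^n for |u|<1, with u = w/(3):
  c_n = C(n+1, 1) / (3)^(n+2).
  c_0 = 1/(3)^2 = 1/9.
  c_1 = 2/(3)^3 = 2/27.
The series is valid for |w/d| < 1, i.e. |z − z₀| < |d|.
Radius of convergence: R = |8 − z₀| = |3| = 3 (distance from z₀ to the singularity z = 8).

c_0 = 1/9, c_1 = 2/27; R = 3.


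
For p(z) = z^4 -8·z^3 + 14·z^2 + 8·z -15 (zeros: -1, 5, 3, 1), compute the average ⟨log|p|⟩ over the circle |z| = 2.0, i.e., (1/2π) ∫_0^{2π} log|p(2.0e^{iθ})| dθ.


Zeros: -1, 1, 3, 5; r = 2.0.
Inside |z| < r: -1, 1. Outside (|z| ≥ r): 3, 5.
p(0) = -15, so log|p(0)| = log(15) = 2.7081.
Apply Jensen: I(r) = log|p(0)| + Σ_k log(r/|z_k|), summed over zeros inside |z| < r.
  log(r/|z_k|) for z_k = -1: log(2.0/1) = 0.6931
  log(r/|z_k|) for z_k = 1: log(2.0/1) = 0.6931
  Outside zeros (3, 5) contribute nothing to the Jensen sum.
Sum over inside zeros: 1.3863.
I(r) = log|p(0)| + (inside sum) = 2.7081 + 1.3863 = 4.0943.
Note: since some zeros are outside |z| ≤ r, the simplified n·log(r) form does NOT apply — only the inside zeros contribute.

I(r) ≈ 4.0943.


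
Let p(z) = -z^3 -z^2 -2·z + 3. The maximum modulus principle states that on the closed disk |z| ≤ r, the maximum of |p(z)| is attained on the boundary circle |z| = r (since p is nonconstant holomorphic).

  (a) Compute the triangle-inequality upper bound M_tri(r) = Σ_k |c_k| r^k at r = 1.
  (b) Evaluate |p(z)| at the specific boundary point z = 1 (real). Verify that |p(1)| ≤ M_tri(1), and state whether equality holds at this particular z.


Coefficients: c_0 = 3, c_1 = -2, c_2 = -1, c_3 = -1. Radius r = 1.
Part (a). Triangle bound: M_tri(r) = Σ_k |c_k| r^k
  = |3|·1^0 + |-2|·1^1 + |-1|·1^2 + |-1|·1^3
  = 3 + 2 + 1 + 1 = 7.
This bounds M(r) := max_{|z|=r} |p(z)| from above; equality holds iff all terms c_k z^k can be made to align in phase at a single z on |z|=r.
Part (b). At z = 1 (real, on the circle |z| = r):
  p(1) = (3)·1^0 + (-2)·1^1 + (-1)·1^2 + (-1)·1^3 = -1.
  |p(1)| = 1.
Check: |p(1)| = 1 ≤ 7 = M_tri(1). ✓ Equality does not hold at z = 1 (the coefficients have mixed signs, so the terms do not all align in phase there).

M_tri(1) = 7; |p(1)| = 1; equality at z=1: no.


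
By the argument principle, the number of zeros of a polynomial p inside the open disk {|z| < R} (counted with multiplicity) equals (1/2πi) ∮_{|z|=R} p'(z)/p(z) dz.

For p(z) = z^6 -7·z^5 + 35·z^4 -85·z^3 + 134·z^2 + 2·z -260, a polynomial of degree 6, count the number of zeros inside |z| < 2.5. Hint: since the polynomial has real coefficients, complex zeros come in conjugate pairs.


The zeros of p are: 2, (2 + 3i), (2 - 3i), -1, (1 + 3i), (1 - 3i).
Their magnitudes are: 2, 3.606, 3.606, 1, 3.162, 3.162.
Zeros with |z| < R = 2.5: 2, -1.
Count = 2.
By the argument principle, (1/2πi) ∮_{|z|=R} p'(z)/p(z) dz equals exactly this count.

Number of zeros inside |z| < 2.5: 2.


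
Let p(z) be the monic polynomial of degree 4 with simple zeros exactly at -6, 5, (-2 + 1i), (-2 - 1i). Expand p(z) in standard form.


The polynomial is p(z) = ∏_{α ∈ S} (z − α), where S = {-6, 5, (-2 + 1i), (-2 - 1i)}.
Expanding the product yields: p(z) = z^4 + 5·z^3 -21·z^2 -115·z -150.
Note conjugate pairs combine to real quadratics: (z − (-2+1i))(z − (-2−1i)) = z² + 4z + 5.
The resulting polynomial has degree 4 and real coefficients as required.

p(z) = z^4 + 5·z^3 -21·z^2 -115·z -150.


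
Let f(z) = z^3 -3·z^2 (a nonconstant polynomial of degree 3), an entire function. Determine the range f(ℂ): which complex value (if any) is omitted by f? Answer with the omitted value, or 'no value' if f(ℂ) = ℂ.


Little Picard bounds the complement of f(ℂ) to at most one point.
For every w ∈ ℂ, the equation p(z) − w = 0 is a nonconstant polynomial in z and hence has at least one root by the fundamental theorem of algebra. So p is surjective onto ℂ, omitting no value.

Omitted value: no value.


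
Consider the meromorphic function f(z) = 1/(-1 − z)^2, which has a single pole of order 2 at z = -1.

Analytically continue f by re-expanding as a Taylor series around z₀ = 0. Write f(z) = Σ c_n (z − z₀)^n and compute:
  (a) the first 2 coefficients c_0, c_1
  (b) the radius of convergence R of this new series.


Let w = z − z₀, so z = z₀ + w.
Then -1 − z = -1 − (z₀ + w) = (-1 − z₀) − w = -1 − w.
f(z) = 1/(-1 − w)^2 = (1/(-1)^2) · (1 − w/(-1))^{−2}.
By the binomial series (1−u)^{−2} = Σ_{n≥0} C(n+1, 1) u^n for |u|<1, with u = w/(-1):
  c_n = C(n+1, 1) / (-1)^(n+2).
  c_0 = 1/(-1)^2 = 1.
  c_1 = 2/(-1)^3 = -2.
The series is valid for |w/d| < 1, i.e. |z − z₀| < |d|.
Radius of convergence: R = |-1 − z₀| = |-1| = 1 (distance from z₀ to the singularity z = -1).

c_0 = 1, c_1 = -2; R = 1.


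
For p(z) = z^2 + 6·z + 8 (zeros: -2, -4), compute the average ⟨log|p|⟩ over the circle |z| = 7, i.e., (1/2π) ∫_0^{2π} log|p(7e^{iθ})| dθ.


Zeros: -4, -2; r = 7.
Inside |z| < r: -4, -2. Outside (|z| ≥ r): ∅.
p(0) = 8, so log|p(0)| = log(8) = 2.0794.
Apply Jensen: I(r) = log|p(0)| + Σ_k log(r/|z_k|), summed over zeros inside |z| < r.
  log(r/|z_k|) for z_k = -2: log(7/2) = 1.2528
  log(r/|z_k|) for z_k = -4: log(7/4) = 0.5596
Sum over inside zeros: 1.8124.
I(r) = log|p(0)| + (inside sum) = 2.0794 + 1.8124 = 3.8918.
Closed form (all zeros inside, monic): I(r) = n·log(r) = 2·log(7) = 3.8918. ✓

I(r) ≈ 3.8918.


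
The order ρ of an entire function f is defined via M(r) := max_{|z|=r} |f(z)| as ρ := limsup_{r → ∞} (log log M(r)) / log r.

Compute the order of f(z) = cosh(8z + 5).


cosh(w) is a linear combination of e^{iw} and e^{−iw} (or e^w, e^{−w} in the hyperbolic case), so |cosh(w)| ≤ e^{|w|}. With w = 8z + 5, |w| ≤ 8|z| + 5 = 8r + 5 on |z| = r, giving M(r) ≤ e^{8r + 5}, so ρ ≤ 1. On a suitable ray (z = it for sin/cos; z = t for sinh/cosh, t real → ∞), |cosh(8z + 5)| grows like e^{8|t|}/2, so ρ ≥ 1. Hence ρ = 1.
Therefore ρ = 1.

Order ρ = 1.


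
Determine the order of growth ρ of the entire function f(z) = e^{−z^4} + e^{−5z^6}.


Each summand is entire of order 4 and 6 respectively (as in the single-exponential case). The order of a sum is at most the max of the orders, so ρ ≤ 6. For the lower bound: on |z|=r choose arg z so that -5z^6 is real positive; then |e^{-5z^6}| = e^{5r^6} while |e^{-1z^4}| ≤ e^{1r^4} = o(e^{5r^6}). So |f| ≥ e^{5r^6}(1 − o(1)) and ρ ≥ 6. Hence ρ = max(4, 6) = 6.
Therefore ρ = 6.

Order ρ = 6.


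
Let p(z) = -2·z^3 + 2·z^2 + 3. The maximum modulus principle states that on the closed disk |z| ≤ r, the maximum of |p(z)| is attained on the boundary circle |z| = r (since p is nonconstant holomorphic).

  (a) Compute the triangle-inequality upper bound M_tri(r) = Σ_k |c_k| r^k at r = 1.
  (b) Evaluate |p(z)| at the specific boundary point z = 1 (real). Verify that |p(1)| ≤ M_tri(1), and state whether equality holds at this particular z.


Coefficients: c_0 = 3, c_1 = 0, c_2 = 2, c_3 = -2. Radius r = 1.
Part (a). Triangle bound: M_tri(r) = Σ_k |c_k| r^k
  = |3|·1^0 + |0|·1^1 + |2|·1^2 + |-2|·1^3
  = 3 + 0 + 2 + 2 = 7.
This bounds M(r) := max_{|z|=r} |p(z)| from above; equality holds iff all terms c_k z^k can be made to align in phase at a single z on |z|=r.
Part (b). At z = 1 (real, on the circle |z| = r):
  p(1) = (3)·1^0 + (0)·1^1 + (2)·1^2 + (-2)·1^3 = 3.
  |p(1)| = 3.
Check: |p(1)| = 3 ≤ 7 = M_tri(1). ✓ Equality does not hold at z = 1 (the coefficients have mixed signs, so the terms do not all align in phase there).

M_tri(1) = 7; |p(1)| = 3; equality at z=1: no.


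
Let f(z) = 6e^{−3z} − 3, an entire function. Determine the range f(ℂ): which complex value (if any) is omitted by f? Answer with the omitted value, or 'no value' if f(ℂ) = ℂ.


Little Picard bounds the complement of f(ℂ) to at most one point.
e^{−3z} is never zero on ℂ, so 6·e^{−3z} takes every value in ℂ ∖ {0}. Adding -3 shifts the range to ℂ ∖ {-3}. Thus f omits exactly the value -3.

Omitted value: -3.


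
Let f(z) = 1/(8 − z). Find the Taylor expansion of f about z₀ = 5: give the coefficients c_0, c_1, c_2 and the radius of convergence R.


Let w = z − z₀, so z = z₀ + w.
Then 8 − z = 8 − (z₀ + w) = (8 − z₀) − w = 3 − w.
f(z) = 1/(3 − w) = (1/(3)) · 1/(1 − w/(3)) = Σ_{n≥0} w^n / (3)^(n+1).
So c_n = 1/(3)^(n+1):
  c_0 = 1/(3)^1 = 1/3.
  c_1 = 1/(3)^2 = 1/9.
  c_2 = 1/(3)^3 = 1/27.
The series is valid for |w/d| < 1, i.e. |z − z₀| < |d|.
Radius of convergence: R = |8 − z₀| = |3| = 3 (distance from z₀ to the singularity z = 8).

c_0 = 1/3, c_1 = 1/9, c_2 = 1/27; R = 3.


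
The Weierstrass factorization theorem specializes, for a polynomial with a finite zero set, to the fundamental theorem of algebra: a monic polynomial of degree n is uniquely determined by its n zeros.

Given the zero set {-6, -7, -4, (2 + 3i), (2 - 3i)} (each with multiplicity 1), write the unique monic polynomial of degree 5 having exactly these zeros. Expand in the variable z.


The polynomial is p(z) = ∏_{α ∈ S} (z − α), where S = {-6, -7, -4, (2 + 3i), (2 - 3i)}.
Expanding the product yields: p(z) = z^5 + 13·z^4 + 39·z^3 + 13·z^2 + 550·z + 2184.
Note conjugate pairs combine to real quadratics: (z − (2+3i))(z − (2−3i)) = z² − 4z + 13.
The resulting polynomial has degree 5 and real coefficients as required.

p(z) = z^5 + 13·z^4 + 39·z^3 + 13·z^2 + 550·z + 2184.


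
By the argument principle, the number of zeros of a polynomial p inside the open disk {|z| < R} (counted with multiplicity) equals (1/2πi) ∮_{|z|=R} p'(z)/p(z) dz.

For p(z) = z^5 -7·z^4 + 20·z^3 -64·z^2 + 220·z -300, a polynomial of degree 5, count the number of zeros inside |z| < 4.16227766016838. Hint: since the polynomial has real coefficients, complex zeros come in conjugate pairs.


The zeros of p are: (3 + 1i), (3 - 1i), (-1 + 3i), (-1 - 3i), 3.
Their magnitudes are: 3.162, 3.162, 3.162, 3.162, 3.
Zeros with |z| < R = 4.16227766016838: (3 + 1i), (3 - 1i), (-1 + 3i), (-1 - 3i), 3.
Count = 5.
By the argument principle, (1/2πi) ∮_{|z|=R} p'(z)/p(z) dz equals exactly this count.

Number of zeros inside |z| < 4.16227766016838: 5.


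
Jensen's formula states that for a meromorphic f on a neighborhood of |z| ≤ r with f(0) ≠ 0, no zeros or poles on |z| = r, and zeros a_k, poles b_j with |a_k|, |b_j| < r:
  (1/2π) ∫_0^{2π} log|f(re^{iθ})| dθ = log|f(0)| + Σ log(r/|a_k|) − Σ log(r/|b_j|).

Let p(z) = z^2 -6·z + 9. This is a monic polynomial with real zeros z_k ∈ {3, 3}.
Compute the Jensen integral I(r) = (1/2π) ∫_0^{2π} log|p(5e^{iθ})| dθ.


Zeros: 3, 3; r = 5.
Inside |z| < r: 3, 3. Outside (|z| ≥ r): ∅.
p(0) = 9, so log|p(0)| = log(9) = 2.1972.
Apply Jensen: I(r) = log|p(0)| + Σ_k log(r/|z_k|), summed over zeros inside |z| < r.
  log(r/|z_k|) for z_k = 3: log(5/3) = 0.5108
  log(r/|z_k|) for z_k = 3: log(5/3) = 0.5108
Sum over inside zeros: 1.0217.
I(r) = log|p(0)| + (inside sum) = 2.1972 + 1.0217 = 3.2189.
Closed form (all zeros inside, monic): I(r) = n·log(r) = 2·log(5) = 3.2189. ✓

I(r) ≈ 3.2189.


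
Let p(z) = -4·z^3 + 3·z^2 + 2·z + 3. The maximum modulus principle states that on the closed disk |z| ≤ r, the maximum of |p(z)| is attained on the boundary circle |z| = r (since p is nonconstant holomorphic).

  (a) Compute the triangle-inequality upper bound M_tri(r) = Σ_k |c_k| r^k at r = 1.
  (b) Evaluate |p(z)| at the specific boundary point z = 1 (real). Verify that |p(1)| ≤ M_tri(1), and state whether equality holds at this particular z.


Coefficients: c_0 = 3, c_1 = 2, c_2 = 3, c_3 = -4. Radius r = 1.
Part (a). Triangle bound: M_tri(r) = Σ_k |c_k| r^k
  = |3|·1^0 + |2|·1^1 + |3|·1^2 + |-4|·1^3
  = 3 + 2 + 3 + 4 = 12.
This bounds M(r) := max_{|z|=r} |p(z)| from above; equality holds iff all terms c_k z^k can be made to align in phase at a single z on |z|=r.
Part (b). At z = 1 (real, on the circle |z| = r):
  p(1) = (3)·1^0 + (2)·1^1 + (3)·1^2 + (-4)·1^3 = 4.
  |p(1)| = 4.
Check: |p(1)| = 4 ≤ 12 = M_tri(1). ✓ Equality does not hold at z = 1 (the coefficients have mixed signs, so the terms do not all align in phase there).

M_tri(1) = 12; |p(1)| = 4; equality at z=1: no.


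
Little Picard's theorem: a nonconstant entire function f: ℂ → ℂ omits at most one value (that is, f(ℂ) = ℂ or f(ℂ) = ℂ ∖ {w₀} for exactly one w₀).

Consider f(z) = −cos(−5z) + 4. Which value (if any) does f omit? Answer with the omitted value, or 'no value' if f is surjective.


Little Picard bounds the complement of f(ℂ) to at most one point.
cos is entire and surjective onto ℂ: for every w ∈ ℂ, cos(ζ) = w has a solution ζ ∈ ℂ (e.g., via the complex inverse arccos). With ζ = −5z this gives z = ζ/(-5). Then -1·cos(−5z) takes every value in -1·ℂ = ℂ, and adding 4 is a bijection of ℂ. So f is surjective and omits no value. (Note: only on the real line is cos bounded by [−1, 1].)

Omitted value: no value.


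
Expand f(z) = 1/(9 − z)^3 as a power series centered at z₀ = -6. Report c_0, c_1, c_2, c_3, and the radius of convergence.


Let w = z − z₀, so z = z₀ + w.
Then 9 − z = 9 − (z₀ + w) = (9 − z₀) − w = 15 − w.
f(z) = 1/(15 − w)^3 = (1/(15)^3) · (1 − w/(15))^{−3}.
By the binomial series (1−u)^{−3} = Σ_{n≥0} C(n+2, 2) u^n for |u|<1, with u = w/(15):
  c_n = C(n+2, 2) / (15)^(n+3).
  c_0 = 1/(15)^3 = 1/3375.
  c_1 = 3/(15)^4 = 1/16875.
  c_2 = 6/(15)^5 = 2/253125.
  c_3 = 10/(15)^6 = 2/2278125.
The series is valid for |w/d| < 1, i.e. |z − z₀| < |d|.
Radius of convergence: R = |9 − z₀| = |15| = 15 (distance from z₀ to the singularity z = 9).

c_0 = 1/3375, c_1 = 1/16875, c_2 = 2/253125, c_3 = 2/2278125; R = 15.


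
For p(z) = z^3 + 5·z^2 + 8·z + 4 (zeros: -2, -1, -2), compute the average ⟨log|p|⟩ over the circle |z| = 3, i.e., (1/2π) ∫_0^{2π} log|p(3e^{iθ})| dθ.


Zeros: -2, -2, -1; r = 3.
Inside |z| < r: -2, -2, -1. Outside (|z| ≥ r): ∅.
p(0) = 4, so log|p(0)| = log(4) = 1.3863.
Apply Jensen: I(r) = log|p(0)| + Σ_k log(r/|z_k|), summed over zeros inside |z| < r.
  log(r/|z_k|) for z_k = -2: log(3/2) = 0.4055
  log(r/|z_k|) for z_k = -1: log(3/1) = 1.0986
  log(r/|z_k|) for z_k = -2: log(3/2) = 0.4055
Sum over inside zeros: 1.9095.
I(r) = log|p(0)| + (inside sum) = 1.3863 + 1.9095 = 3.2958.
Closed form (all zeros inside, monic): I(r) = n·log(r) = 3·log(3) = 3.2958. ✓

I(r) ≈ 3.2958.


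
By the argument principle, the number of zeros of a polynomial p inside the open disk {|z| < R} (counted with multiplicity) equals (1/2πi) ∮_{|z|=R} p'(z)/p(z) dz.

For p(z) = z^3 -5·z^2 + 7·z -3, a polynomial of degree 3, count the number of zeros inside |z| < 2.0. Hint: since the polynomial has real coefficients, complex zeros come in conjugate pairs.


The zeros of p are: 1, 1, 3.
Their magnitudes are: 1, 1, 3.
Zeros with |z| < R = 2.0: 1, 1.
Count = 2.
By the argument principle, (1/2πi) ∮_{|z|=R} p'(z)/p(z) dz equals exactly this count.

Number of zeros inside |z| < 2.0: 2.


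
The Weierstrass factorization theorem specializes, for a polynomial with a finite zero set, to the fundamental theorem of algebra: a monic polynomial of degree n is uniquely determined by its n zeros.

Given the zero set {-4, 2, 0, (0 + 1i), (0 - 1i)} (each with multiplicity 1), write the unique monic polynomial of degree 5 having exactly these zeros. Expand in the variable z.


The polynomial is p(z) = ∏_{α ∈ S} (z − α), where S = {-4, 2, 0, (0 + 1i), (0 - 1i)}.
Expanding the product yields: p(z) = z^5 + 2·z^4 -7·z^3 + 2·z^2 -8·z.
Note conjugate pairs combine to real quadratics: (z − (0+1i))(z − (0−1i)) = z² + 1.
The resulting polynomial has degree 5 and real coefficients as required.

p(z) = z^5 + 2·z^4 -7·z^3 + 2·z^2 -8·z.


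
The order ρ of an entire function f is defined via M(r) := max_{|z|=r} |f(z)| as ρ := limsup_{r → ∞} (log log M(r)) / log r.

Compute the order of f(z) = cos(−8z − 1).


cos(w) is a linear combination of e^{iw} and e^{−iw} (or e^w, e^{−w} in the hyperbolic case), so |cos(w)| ≤ e^{|w|}. With w = −8z − 1, |w| ≤ 8|z| + 1 = 8r + 1 on |z| = r, giving M(r) ≤ e^{8r + 1}, so ρ ≤ 1. On a suitable ray (z = it for sin/cos; z = t for sinh/cosh, t real → ∞), |cos(−8z − 1)| grows like e^{8|t|}/2, so ρ ≥ 1. Hence ρ = 1.
Therefore ρ = 1.

Order ρ = 1.


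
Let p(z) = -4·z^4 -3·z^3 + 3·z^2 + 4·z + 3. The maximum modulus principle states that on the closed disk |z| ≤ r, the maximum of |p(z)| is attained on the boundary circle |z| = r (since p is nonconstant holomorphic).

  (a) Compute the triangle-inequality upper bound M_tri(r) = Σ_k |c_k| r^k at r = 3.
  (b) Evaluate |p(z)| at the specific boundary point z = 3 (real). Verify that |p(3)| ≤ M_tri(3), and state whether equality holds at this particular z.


Coefficients: c_0 = 3, c_1 = 4, c_2 = 3, c_3 = -3, c_4 = -4. Radius r = 3.
Part (a). Triangle bound: M_tri(r) = Σ_k |c_k| r^k
  = |3|·3^0 + |4|·3^1 + |3|·3^2 + |-3|·3^3 + |-4|·3^4
  = 3 + 12 + 27 + 81 + 324 = 447.
This bounds M(r) := max_{|z|=r} |p(z)| from above; equality holds iff all terms c_k z^k can be made to align in phase at a single z on |z|=r.
Part (b). At z = 3 (real, on the circle |z| = r):
  p(3) = (3)·3^0 + (4)·3^1 + (3)·3^2 + (-3)·3^3 + (-4)·3^4 = -363.
  |p(3)| = 363.
Check: |p(3)| = 363 ≤ 447 = M_tri(3). ✓ Equality does not hold at z = 3 (the coefficients have mixed signs, so the terms do not all align in phase there).

M_tri(3) = 447; |p(3)| = 363; equality at z=3: no.


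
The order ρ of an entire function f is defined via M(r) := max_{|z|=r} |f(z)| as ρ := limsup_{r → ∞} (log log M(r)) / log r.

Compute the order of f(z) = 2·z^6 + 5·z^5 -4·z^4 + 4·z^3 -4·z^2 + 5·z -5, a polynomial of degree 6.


|f(z)| ≤ Σ|c_k|·r^k = O(r^6) as r → ∞. Polynomial growth is O(e^{r^ε}) for every ε > 0 (since r^6/e^{r^ε} → 0), so ρ ≤ ε for all ε > 0, i.e. ρ = 0. Every nonconstant polynomial has order 0.
Therefore ρ = 0.

Order ρ = 0.


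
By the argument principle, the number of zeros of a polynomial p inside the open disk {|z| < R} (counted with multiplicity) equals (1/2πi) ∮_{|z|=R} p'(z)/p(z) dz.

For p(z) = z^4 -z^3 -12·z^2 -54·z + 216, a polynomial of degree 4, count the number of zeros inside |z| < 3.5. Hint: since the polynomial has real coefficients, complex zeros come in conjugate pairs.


The zeros of p are: 4, (-3 + 3i), (-3 - 3i), 3.
Their magnitudes are: 4, 4.243, 4.243, 3.
Zeros with |z| < R = 3.5: 3.
Count = 1.
By the argument principle, (1/2πi) ∮_{|z|=R} p'(z)/p(z) dz equals exactly this count.

Number of zeros inside |z| < 3.5: 1.


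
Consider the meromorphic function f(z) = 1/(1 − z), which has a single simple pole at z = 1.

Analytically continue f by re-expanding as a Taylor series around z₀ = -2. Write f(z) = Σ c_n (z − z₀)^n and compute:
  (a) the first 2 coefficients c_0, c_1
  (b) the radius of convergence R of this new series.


Let w = z − z₀, so z = z₀ + w.
Then 1 − z = 1 − (z₀ + w) = (1 − z₀) − w = 3 − w.
f(z) = 1/(3 − w) = (1/(3)) · 1/(1 − w/(3)) = Σ_{n≥0} w^n / (3)^(n+1).
So c_n = 1/(3)^(n+1):
  c_0 = 1/(3)^1 = 1/3.
  c_1 = 1/(3)^2 = 1/9.
The series is valid for |w/d| < 1, i.e. |z − z₀| < |d|.
Radius of convergence: R = |1 − z₀| = |3| = 3 (distance from z₀ to the singularity z = 1).

c_0 = 1/3, c_1 = 1/9; R = 3.


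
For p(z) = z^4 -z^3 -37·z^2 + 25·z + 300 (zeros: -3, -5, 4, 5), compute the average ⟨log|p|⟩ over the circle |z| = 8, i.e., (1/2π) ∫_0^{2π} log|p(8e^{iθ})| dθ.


Zeros: -5, -3, 4, 5; r = 8.
Inside |z| < r: -5, -3, 4, 5. Outside (|z| ≥ r): ∅.
p(0) = 300, so log|p(0)| = log(300) = 5.7038.
Apply Jensen: I(r) = log|p(0)| + Σ_k log(r/|z_k|), summed over zeros inside |z| < r.
  log(r/|z_k|) for z_k = -3: log(8/3) = 0.9808
  log(r/|z_k|) for z_k = -5: log(8/5) = 0.4700
  log(r/|z_k|) for z_k = 4: log(8/4) = 0.6931
  log(r/|z_k|) for z_k = 5: log(8/5) = 0.4700
Sum over inside zeros: 2.6140.
I(r) = log|p(0)| + (inside sum) = 5.7038 + 2.6140 = 8.3178.
Closed form (all zeros inside, monic): I(r) = n·log(r) = 4·log(8) = 8.3178. ✓

I(r) ≈ 8.3178.


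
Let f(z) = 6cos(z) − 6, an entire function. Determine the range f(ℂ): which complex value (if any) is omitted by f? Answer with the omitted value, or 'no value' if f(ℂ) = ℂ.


Little Picard bounds the complement of f(ℂ) to at most one point.
cos is entire and surjective onto ℂ: for every w ∈ ℂ, cos(ζ) = w has a solution ζ ∈ ℂ (e.g., via the complex inverse arccos). With ζ = z this gives z = ζ/(1). Then 6·cos(z) takes every value in 6·ℂ = ℂ, and adding -6 is a bijection of ℂ. So f is surjective and omits no value. (Note: only on the real line is cos bounded by [−1, 1].)

Omitted value: no value.


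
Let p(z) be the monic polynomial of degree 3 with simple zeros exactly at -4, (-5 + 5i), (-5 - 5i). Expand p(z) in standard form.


The polynomial is p(z) = ∏_{α ∈ S} (z − α), where S = {-4, (-5 + 5i), (-5 - 5i)}.
Expanding the product yields: p(z) = z^3 + 14·z^2 + 90·z + 200.
Note conjugate pairs combine to real quadratics: (z − (-5+5i))(z − (-5−5i)) = z² + 10z + 50.
The resulting polynomial has degree 3 and real coefficients as required.

p(z) = z^3 + 14·z^2 + 90·z + 200.


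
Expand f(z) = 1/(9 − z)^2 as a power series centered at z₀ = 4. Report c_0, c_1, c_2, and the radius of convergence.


Let w = z − z₀, so z = z₀ + w.
Then 9 − z = 9 − (z₀ + w) = (9 − z₀) − w = 5 − w.
f(z) = 1/(5 − w)^2 = (1/(5)^2) · (1 − w/(5))^{−2}.
By the binomial series (1−u)^{−2} = Σ_{n≥0} C(n+1, 1) u^n for |u|<1, with u = w/(5):
  c_n = C(n+1, 1) / (5)^(n+2).
  c_0 = 1/(5)^2 = 1/25.
  c_1 = 2/(5)^3 = 2/125.
  c_2 = 3/(5)^4 = 3/625.
The series is valid for |w/d| < 1, i.e. |z − z₀| < |d|.
Radius of convergence: R = |9 − z₀| = |5| = 5 (distance from z₀ to the singularity z = 9).

c_0 = 1/25, c_1 = 2/125, c_2 = 3/625; R = 5.


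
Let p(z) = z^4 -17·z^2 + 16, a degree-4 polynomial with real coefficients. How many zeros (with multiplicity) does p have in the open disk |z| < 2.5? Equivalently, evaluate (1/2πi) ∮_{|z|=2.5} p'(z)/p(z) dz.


The zeros of p are: 4, 1, -4, -1.
Their magnitudes are: 4, 1, 4, 1.
Zeros with |z| < R = 2.5: 1, -1.
Count = 2.
By the argument principle, (1/2πi) ∮_{|z|=R} p'(z)/p(z) dz equals exactly this count.

Number of zeros inside |z| < 2.5: 2.


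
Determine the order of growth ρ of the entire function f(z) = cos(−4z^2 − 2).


Write cos(w) = (e^{iw} ± e^{−iw})/(2 or 2i), so |cos(w)| ≤ e^{|w|}. With w = −4z^2 − 2, |w| ≤ 4r^2 + 2 on |z|=r, giving M(r) ≤ e^{4r^2 + 2} and ρ ≤ 2. For the lower bound, choose z on |z|=r with -4z^2 purely imaginary of modulus 4r^2; then |cos(−4z^2 − 2)| grows like e^{4r^2}/2, so ρ ≥ 2. Hence ρ = 2.
Therefore ρ = 2.

Order ρ = 2.


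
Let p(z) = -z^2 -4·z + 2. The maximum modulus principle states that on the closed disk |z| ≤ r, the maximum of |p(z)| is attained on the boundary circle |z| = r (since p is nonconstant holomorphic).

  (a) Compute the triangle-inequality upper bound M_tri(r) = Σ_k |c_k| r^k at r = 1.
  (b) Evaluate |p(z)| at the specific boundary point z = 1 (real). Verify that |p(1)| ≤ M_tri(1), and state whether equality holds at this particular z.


Coefficients: c_0 = 2, c_1 = -4, c_2 = -1. Radius r = 1.
Part (a). Triangle bound: M_tri(r) = Σ_k |c_k| r^k
  = |2|·1^0 + |-4|·1^1 + |-1|·1^2
  = 2 + 4 + 1 = 7.
This bounds M(r) := max_{|z|=r} |p(z)| from above; equality holds iff all terms c_k z^k can be made to align in phase at a single z on |z|=r.
Part (b). At z = 1 (real, on the circle |z| = r):
  p(1) = (2)·1^0 + (-4)·1^1 + (-1)·1^2 = -3.
  |p(1)| = 3.
Check: |p(1)| = 3 ≤ 7 = M_tri(1). ✓ Equality does not hold at z = 1 (the coefficients have mixed signs, so the terms do not all align in phase there).

M_tri(1) = 7; |p(1)| = 3; equality at z=1: no.


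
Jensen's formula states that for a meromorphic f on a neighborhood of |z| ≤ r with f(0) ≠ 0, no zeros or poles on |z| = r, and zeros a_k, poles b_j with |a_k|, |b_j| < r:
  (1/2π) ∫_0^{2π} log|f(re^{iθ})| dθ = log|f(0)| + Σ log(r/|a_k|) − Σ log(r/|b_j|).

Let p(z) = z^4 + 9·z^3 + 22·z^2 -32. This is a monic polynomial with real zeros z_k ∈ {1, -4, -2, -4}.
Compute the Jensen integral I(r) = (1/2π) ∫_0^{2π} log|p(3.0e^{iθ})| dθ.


Zeros: -4, -4, -2, 1; r = 3.0.
Inside |z| < r: -2, 1. Outside (|z| ≥ r): -4, -4.
p(0) = -32, so log|p(0)| = log(32) = 3.4657.
Apply Jensen: I(r) = log|p(0)| + Σ_k log(r/|z_k|), summed over zeros inside |z| < r.
  log(r/|z_k|) for z_k = 1: log(3.0/1) = 1.0986
  log(r/|z_k|) for z_k = -2: log(3.0/2) = 0.4055
  Outside zeros (-4, -4) contribute nothing to the Jensen sum.
Sum over inside zeros: 1.5041.
I(r) = log|p(0)| + (inside sum) = 3.4657 + 1.5041 = 4.9698.
Note: since some zeros are outside |z| ≤ r, the simplified n·log(r) form does NOT apply — only the inside zeros contribute.

I(r) ≈ 4.9698.


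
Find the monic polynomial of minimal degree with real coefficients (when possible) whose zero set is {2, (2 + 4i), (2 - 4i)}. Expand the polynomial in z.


The polynomial is p(z) = ∏_{α ∈ S} (z − α), where S = {2, (2 + 4i), (2 - 4i)}.
Expanding the product yields: p(z) = z^3 -6·z^2 + 28·z -40.
Note conjugate pairs combine to real quadratics: (z − (2+4i))(z − (2−4i)) = z² − 4z + 20.
The resulting polynomial has degree 3 and real coefficients as required.

p(z) = z^3 -6·z^2 + 28·z -40.


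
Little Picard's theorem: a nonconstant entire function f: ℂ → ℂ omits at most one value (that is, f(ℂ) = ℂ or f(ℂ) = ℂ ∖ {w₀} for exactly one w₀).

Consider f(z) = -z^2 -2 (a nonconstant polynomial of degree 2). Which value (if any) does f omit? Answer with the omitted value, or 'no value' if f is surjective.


Little Picard bounds the complement of f(ℂ) to at most one point.
For every w ∈ ℂ, the equation p(z) − w = 0 is a nonconstant polynomial in z and hence has at least one root by the fundamental theorem of algebra. So p is surjective onto ℂ, omitting no value.

Omitted value: no value.


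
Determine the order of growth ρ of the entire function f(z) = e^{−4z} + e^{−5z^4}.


Each summand is entire of order 1 and 4 respectively (as in the single-exponential case). The order of a sum is at most the max of the orders, so ρ ≤ 4. For the lower bound: on |z|=r choose arg z so that -5z^4 is real positive; then |e^{-5z^4}| = e^{5r^4} while |e^{-4z}| ≤ e^{4r^1} = o(e^{5r^4}). So |f| ≥ e^{5r^4}(1 − o(1)) and ρ ≥ 4. Hence ρ = max(1, 4) = 4.
Therefore ρ = 4.

Order ρ = 4.


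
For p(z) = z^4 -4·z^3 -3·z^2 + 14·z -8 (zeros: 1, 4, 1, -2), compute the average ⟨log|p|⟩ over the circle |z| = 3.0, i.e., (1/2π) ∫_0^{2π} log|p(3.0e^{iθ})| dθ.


Zeros: -2, 1, 1, 4; r = 3.0.
Inside |z| < r: -2, 1, 1. Outside (|z| ≥ r): 4.
p(0) = -8, so log|p(0)| = log(8) = 2.0794.
Apply Jensen: I(r) = log|p(0)| + Σ_k log(r/|z_k|), summed over zeros inside |z| < r.
  log(r/|z_k|) for z_k = 1: log(3.0/1) = 1.0986
  log(r/|z_k|) for z_k = 1: log(3.0/1) = 1.0986
  log(r/|z_k|) for z_k = -2: log(3.0/2) = 0.4055
  Outside zeros (4) contribute nothing to the Jensen sum.
Sum over inside zeros: 2.6027.
I(r) = log|p(0)| + (inside sum) = 2.0794 + 2.6027 = 4.6821.
Note: since some zeros are outside |z| ≤ r, the simplified n·log(r) form does NOT apply — only the inside zeros contribute.

I(r) ≈ 4.6821.


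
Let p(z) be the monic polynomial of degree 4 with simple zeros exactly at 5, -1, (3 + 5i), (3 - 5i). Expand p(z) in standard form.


The polynomial is p(z) = ∏_{α ∈ S} (z − α), where S = {5, -1, (3 + 5i), (3 - 5i)}.
Expanding the product yields: p(z) = z^4 -10·z^3 + 53·z^2 -106·z -170.
Note conjugate pairs combine to real quadratics: (z − (3+5i))(z − (3−5i)) = z² − 6z + 34.
The resulting polynomial has degree 4 and real coefficients as required.

p(z) = z^4 -10·z^3 + 53·z^2 -106·z -170.


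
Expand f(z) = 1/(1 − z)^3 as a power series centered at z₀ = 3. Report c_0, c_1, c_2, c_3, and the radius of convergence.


Let w = z − z₀, so z = z₀ + w.
Then 1 − z = 1 − (z₀ + w) = (1 − z₀) − w = -2 − w.
f(z) = 1/(-2 − w)^3 = (1/(-2)^3) · (1 − w/(-2))^{−3}.
By the binomial series (1−u)^{−3} = Σ_{n≥0} C(n+2, 2) u^n for |u|<1, with u = w/(-2):
  c_n = C(n+2, 2) / (-2)^(n+3).
  c_0 = 1/(-2)^3 = -1/8.
  c_1 = 3/(-2)^4 = 3/16.
  c_2 = 6/(-2)^5 = -3/16.
  c_3 = 10/(-2)^6 = 5/32.
The series is valid for |w/d| < 1, i.e. |z − z₀| < |d|.
Radius of convergence: R = |1 − z₀| = |-2| = 2 (distance from z₀ to the singularity z = 1).

c_0 = -1/8, c_1 = 3/16, c_2 = -3/16, c_3 = 5/32; R = 2.


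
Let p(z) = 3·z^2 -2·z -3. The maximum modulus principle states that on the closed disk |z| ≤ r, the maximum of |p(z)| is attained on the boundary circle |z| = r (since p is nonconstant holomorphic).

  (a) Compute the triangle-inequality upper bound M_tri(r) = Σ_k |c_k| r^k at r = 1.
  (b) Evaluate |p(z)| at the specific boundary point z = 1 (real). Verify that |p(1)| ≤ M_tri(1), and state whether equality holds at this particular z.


Coefficients: c_0 = -3, c_1 = -2, c_2 = 3. Radius r = 1.
Part (a). Triangle bound: M_tri(r) = Σ_k |c_k| r^k
  = |-3|·1^0 + |-2|·1^1 + |3|·1^2
  = 3 + 2 + 3 = 8.
This bounds M(r) := max_{|z|=r} |p(z)| from above; equality holds iff all terms c_k z^k can be made to align in phase at a single z on |z|=r.
Part (b). At z = 1 (real, on the circle |z| = r):
  p(1) = (-3)·1^0 + (-2)·1^1 + (3)·1^2 = -2.
  |p(1)| = 2.
Check: |p(1)| = 2 ≤ 8 = M_tri(1). ✓ Equality does not hold at z = 1 (the coefficients have mixed signs, so the terms do not all align in phase there).

M_tri(1) = 8; |p(1)| = 2; equality at z=1: no.


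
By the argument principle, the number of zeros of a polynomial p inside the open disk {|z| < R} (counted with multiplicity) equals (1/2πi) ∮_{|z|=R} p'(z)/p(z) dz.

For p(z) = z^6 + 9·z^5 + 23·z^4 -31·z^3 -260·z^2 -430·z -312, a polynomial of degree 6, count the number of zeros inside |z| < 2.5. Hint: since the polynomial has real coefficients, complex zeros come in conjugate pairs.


The zeros of p are: -4, (-1 + 1i), (-1 - 1i), 3, (-3 + 2i), (-3 - 2i).
Their magnitudes are: 4, 1.414, 1.414, 3, 3.606, 3.606.
Zeros with |z| < R = 2.5: (-1 + 1i), (-1 - 1i).
Count = 2.
By the argument principle, (1/2πi) ∮_{|z|=R} p'(z)/p(z) dz equals exactly this count.

Number of zeros inside |z| < 2.5: 2.


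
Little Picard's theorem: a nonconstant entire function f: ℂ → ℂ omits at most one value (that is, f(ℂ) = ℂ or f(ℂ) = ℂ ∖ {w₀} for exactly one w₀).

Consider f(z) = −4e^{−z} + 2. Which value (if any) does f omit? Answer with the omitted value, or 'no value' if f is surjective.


Little Picard bounds the complement of f(ℂ) to at most one point.
e^{−z} is never zero on ℂ, so -4·e^{−z} takes every value in ℂ ∖ {0}. Adding 2 shifts the range to ℂ ∖ {2}. Thus f omits exactly the value 2.

Omitted value: 2.


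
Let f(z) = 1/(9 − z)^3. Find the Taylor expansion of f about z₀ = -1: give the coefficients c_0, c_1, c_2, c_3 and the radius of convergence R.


Let w = z − z₀, so z = z₀ + w.
Then 9 − z = 9 − (z₀ + w) = (9 − z₀) − w = 10 − w.
f(z) = 1/(10 − w)^3 = (1/(10)^3) · (1 − w/(10))^{−3}.
By the binomial series (1−u)^{−3} = Σ_{n≥0} C(n+2, 2) u^n for |u|<1, with u = w/(10):
  c_n = C(n+2, 2) / (10)^(n+3).
  c_0 = 1/(10)^3 = 1/1000.
  c_1 = 3/(10)^4 = 3/10000.
  c_2 = 6/(10)^5 = 3/50000.
  c_3 = 10/(10)^6 = 1/100000.
The series is valid for |w/d| < 1, i.e. |z − z₀| < |d|.
Radius of convergence: R = |9 − z₀| = |10| = 10 (distance from z₀ to the singularity z = 9).

c_0 = 1/1000, c_1 = 3/10000, c_2 = 3/50000, c_3 = 1/100000; R = 10.


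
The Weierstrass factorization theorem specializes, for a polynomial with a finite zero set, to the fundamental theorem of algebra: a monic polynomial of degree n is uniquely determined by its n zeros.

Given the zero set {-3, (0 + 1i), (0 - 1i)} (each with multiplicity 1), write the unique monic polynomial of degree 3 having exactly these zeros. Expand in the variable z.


The polynomial is p(z) = ∏_{α ∈ S} (z − α), where S = {-3, (0 + 1i), (0 - 1i)}.
Expanding the product yields: p(z) = z^3 + 3·z^2 + z + 3.
Note conjugate pairs combine to real quadratics: (z − (0+1i))(z − (0−1i)) = z² + 1.
The resulting polynomial has degree 3 and real coefficients as required.

p(z) = z^3 + 3·z^2 + z + 3.


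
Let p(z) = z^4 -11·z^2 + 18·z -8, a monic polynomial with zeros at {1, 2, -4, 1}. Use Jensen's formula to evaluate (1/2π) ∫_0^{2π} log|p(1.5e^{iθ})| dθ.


Zeros: -4, 1, 1, 2; r = 1.5.
Inside |z| < r: 1, 1. Outside (|z| ≥ r): -4, 2.
p(0) = -8, so log|p(0)| = log(8) = 2.0794.
Apply Jensen: I(r) = log|p(0)| + Σ_k log(r/|z_k|), summed over zeros inside |z| < r.
  log(r/|z_k|) for z_k = 1: log(1.5/1) = 0.4055
  log(r/|z_k|) for z_k = 1: log(1.5/1) = 0.4055
  Outside zeros (-4, 2) contribute nothing to the Jensen sum.
Sum over inside zeros: 0.8109.
I(r) = log|p(0)| + (inside sum) = 2.0794 + 0.8109 = 2.8904.
Note: since some zeros are outside |z| ≤ r, the simplified n·log(r) form does NOT apply — only the inside zeros contribute.

I(r) ≈ 2.8904.
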